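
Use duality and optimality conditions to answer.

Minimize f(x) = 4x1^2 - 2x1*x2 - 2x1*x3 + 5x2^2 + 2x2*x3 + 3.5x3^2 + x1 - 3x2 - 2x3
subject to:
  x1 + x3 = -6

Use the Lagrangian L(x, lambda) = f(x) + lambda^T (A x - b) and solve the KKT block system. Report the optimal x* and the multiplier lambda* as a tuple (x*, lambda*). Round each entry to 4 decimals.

Form the Lagrangian:
  L(x, lambda) = (1/2) x^T Q x + c^T x + lambda^T (A x - b)
Stationarity (grad_x L = 0): Q x + c + A^T lambda = 0.
Primal feasibility: A x = b.

This gives the KKT block system:
  [ Q   A^T ] [ x     ]   [-c ]
  [ A    0  ] [ lambda ] = [ b ]

Solving the linear system:
  x*      = (-2.931, 0.3276, -3.069)
  lambda* = (16.9655)
  f(x*)   = 52.0086

x* = (-2.931, 0.3276, -3.069), lambda* = (16.9655)


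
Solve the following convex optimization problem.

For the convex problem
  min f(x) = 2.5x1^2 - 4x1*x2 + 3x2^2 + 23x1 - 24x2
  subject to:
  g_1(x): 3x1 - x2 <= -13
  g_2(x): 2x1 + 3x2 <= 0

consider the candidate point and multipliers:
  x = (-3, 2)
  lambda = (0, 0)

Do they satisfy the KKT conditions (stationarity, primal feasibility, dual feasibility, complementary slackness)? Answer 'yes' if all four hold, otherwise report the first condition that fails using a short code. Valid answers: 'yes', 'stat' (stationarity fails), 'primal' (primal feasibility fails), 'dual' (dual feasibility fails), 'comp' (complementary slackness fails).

Gradient of f: grad f(x) = Q x + c = (0, 0)
Constraint values g_i(x) = a_i^T x - b_i:
  g_1((-3, 2)) = 2
  g_2((-3, 2)) = 0
Stationarity residual: grad f(x) + sum_i lambda_i a_i = (0, 0)
  -> stationarity OK
Primal feasibility (all g_i <= 0): FAILS
Dual feasibility (all lambda_i >= 0): OK
Complementary slackness (lambda_i * g_i(x) = 0 for all i): OK

Verdict: the first failing condition is primal_feasibility -> primal.

primal


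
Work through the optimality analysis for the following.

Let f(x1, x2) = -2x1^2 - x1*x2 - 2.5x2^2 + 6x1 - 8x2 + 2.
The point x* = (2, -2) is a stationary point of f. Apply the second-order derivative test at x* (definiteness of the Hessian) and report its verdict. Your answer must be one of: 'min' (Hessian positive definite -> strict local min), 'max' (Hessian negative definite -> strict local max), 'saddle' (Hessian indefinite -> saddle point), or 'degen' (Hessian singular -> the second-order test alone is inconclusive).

Compute the Hessian H = grad^2 f:
  H = [[-4, -1], [-1, -5]]
Verify stationarity: grad f(x*) = H x* + g = (0, 0).
Eigenvalues of H: -5.618, -3.382.
Both eigenvalues < 0, so H is negative definite -> x* is a strict local max.

max


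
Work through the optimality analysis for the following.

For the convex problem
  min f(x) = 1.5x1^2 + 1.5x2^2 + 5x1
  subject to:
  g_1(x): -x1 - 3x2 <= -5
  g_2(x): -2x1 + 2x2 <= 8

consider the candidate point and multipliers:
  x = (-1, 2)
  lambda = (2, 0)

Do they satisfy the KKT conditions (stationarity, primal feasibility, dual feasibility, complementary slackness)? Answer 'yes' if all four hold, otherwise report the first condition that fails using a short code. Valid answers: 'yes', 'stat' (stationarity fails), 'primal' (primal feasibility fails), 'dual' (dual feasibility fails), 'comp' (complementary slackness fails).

Gradient of f: grad f(x) = Q x + c = (2, 6)
Constraint values g_i(x) = a_i^T x - b_i:
  g_1((-1, 2)) = 0
  g_2((-1, 2)) = -2
Stationarity residual: grad f(x) + sum_i lambda_i a_i = (0, 0)
  -> stationarity OK
Primal feasibility (all g_i <= 0): OK
Dual feasibility (all lambda_i >= 0): OK
Complementary slackness (lambda_i * g_i(x) = 0 for all i): OK

Verdict: yes, KKT holds.

yes


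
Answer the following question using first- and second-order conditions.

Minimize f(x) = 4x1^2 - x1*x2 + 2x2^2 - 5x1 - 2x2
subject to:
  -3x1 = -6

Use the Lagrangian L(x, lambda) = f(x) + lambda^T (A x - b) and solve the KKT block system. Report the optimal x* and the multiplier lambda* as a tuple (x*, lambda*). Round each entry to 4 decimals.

Form the Lagrangian:
  L(x, lambda) = (1/2) x^T Q x + c^T x + lambda^T (A x - b)
Stationarity (grad_x L = 0): Q x + c + A^T lambda = 0.
Primal feasibility: A x = b.

This gives the KKT block system:
  [ Q   A^T ] [ x     ]   [-c ]
  [ A    0  ] [ lambda ] = [ b ]

Solving the linear system:
  x*      = (2, 1)
  lambda* = (3.3333)
  f(x*)   = 4

x* = (2, 1), lambda* = (3.3333)


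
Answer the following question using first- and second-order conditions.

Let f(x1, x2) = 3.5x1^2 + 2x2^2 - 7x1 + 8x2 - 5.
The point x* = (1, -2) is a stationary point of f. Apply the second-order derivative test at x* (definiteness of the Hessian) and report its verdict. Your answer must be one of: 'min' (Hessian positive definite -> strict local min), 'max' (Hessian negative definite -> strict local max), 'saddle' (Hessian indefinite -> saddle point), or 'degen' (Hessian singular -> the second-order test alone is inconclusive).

Compute the Hessian H = grad^2 f:
  H = [[7, 0], [0, 4]]
Verify stationarity: grad f(x*) = H x* + g = (0, 0).
Eigenvalues of H: 4, 7.
Both eigenvalues > 0, so H is positive definite -> x* is a strict local min.

min


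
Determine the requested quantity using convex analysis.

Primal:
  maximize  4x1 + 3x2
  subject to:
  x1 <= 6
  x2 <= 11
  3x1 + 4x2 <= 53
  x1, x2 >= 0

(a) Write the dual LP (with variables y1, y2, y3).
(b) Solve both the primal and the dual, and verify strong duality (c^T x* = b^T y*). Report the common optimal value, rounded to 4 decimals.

The standard primal-dual pair for 'max c^T x s.t. A x <= b, x >= 0' is:
  Dual:  min b^T y  s.t.  A^T y >= c,  y >= 0.

So the dual LP is:
  minimize  6y1 + 11y2 + 53y3
  subject to:
    y1 + 3y3 >= 4
    y2 + 4y3 >= 3
    y1, y2, y3 >= 0

Solving the primal: x* = (6, 8.75).
  primal value c^T x* = 50.25.
Solving the dual: y* = (1.75, 0, 0.75).
  dual value b^T y* = 50.25.
Strong duality: c^T x* = b^T y*. Confirmed.

50.25


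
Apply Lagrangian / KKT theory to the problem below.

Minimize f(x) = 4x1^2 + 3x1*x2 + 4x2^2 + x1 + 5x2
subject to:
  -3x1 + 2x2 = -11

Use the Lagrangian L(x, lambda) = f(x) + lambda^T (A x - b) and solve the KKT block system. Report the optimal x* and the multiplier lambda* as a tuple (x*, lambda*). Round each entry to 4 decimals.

Form the Lagrangian:
  L(x, lambda) = (1/2) x^T Q x + c^T x + lambda^T (A x - b)
Stationarity (grad_x L = 0): Q x + c + A^T lambda = 0.
Primal feasibility: A x = b.

This gives the KKT block system:
  [ Q   A^T ] [ x     ]   [-c ]
  [ A    0  ] [ lambda ] = [ b ]

Solving the linear system:
  x*      = (2.1143, -2.3286)
  lambda* = (3.6429)
  f(x*)   = 15.2714

x* = (2.1143, -2.3286), lambda* = (3.6429)


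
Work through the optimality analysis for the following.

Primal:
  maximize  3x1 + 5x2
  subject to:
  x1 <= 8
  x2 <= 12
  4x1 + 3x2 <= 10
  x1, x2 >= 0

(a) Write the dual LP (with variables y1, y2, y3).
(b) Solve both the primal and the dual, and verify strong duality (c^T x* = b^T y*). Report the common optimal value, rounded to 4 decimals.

The standard primal-dual pair for 'max c^T x s.t. A x <= b, x >= 0' is:
  Dual:  min b^T y  s.t.  A^T y >= c,  y >= 0.

So the dual LP is:
  minimize  8y1 + 12y2 + 10y3
  subject to:
    y1 + 4y3 >= 3
    y2 + 3y3 >= 5
    y1, y2, y3 >= 0

Solving the primal: x* = (0, 3.3333).
  primal value c^T x* = 16.6667.
Solving the dual: y* = (0, 0, 1.6667).
  dual value b^T y* = 16.6667.
Strong duality: c^T x* = b^T y*. Confirmed.

16.6667


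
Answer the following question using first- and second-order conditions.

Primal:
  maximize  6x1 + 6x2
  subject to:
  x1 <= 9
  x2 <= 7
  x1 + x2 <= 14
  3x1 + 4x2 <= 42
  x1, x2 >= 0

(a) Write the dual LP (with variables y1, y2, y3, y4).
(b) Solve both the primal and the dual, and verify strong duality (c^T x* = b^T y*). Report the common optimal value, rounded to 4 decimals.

The standard primal-dual pair for 'max c^T x s.t. A x <= b, x >= 0' is:
  Dual:  min b^T y  s.t.  A^T y >= c,  y >= 0.

So the dual LP is:
  minimize  9y1 + 7y2 + 14y3 + 42y4
  subject to:
    y1 + y3 + 3y4 >= 6
    y2 + y3 + 4y4 >= 6
    y1, y2, y3, y4 >= 0

Solving the primal: x* = (9, 3.75).
  primal value c^T x* = 76.5.
Solving the dual: y* = (1.5, 0, 0, 1.5).
  dual value b^T y* = 76.5.
Strong duality: c^T x* = b^T y*. Confirmed.

76.5


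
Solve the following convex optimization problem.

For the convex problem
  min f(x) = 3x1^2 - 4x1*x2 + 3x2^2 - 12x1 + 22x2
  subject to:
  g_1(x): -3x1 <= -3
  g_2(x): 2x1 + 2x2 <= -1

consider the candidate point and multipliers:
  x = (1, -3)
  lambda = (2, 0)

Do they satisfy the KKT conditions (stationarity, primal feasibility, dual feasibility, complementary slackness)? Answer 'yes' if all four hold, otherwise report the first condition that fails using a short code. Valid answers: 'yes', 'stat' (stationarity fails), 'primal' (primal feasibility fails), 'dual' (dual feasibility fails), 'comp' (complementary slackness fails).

Gradient of f: grad f(x) = Q x + c = (6, 0)
Constraint values g_i(x) = a_i^T x - b_i:
  g_1((1, -3)) = 0
  g_2((1, -3)) = -3
Stationarity residual: grad f(x) + sum_i lambda_i a_i = (0, 0)
  -> stationarity OK
Primal feasibility (all g_i <= 0): OK
Dual feasibility (all lambda_i >= 0): OK
Complementary slackness (lambda_i * g_i(x) = 0 for all i): OK

Verdict: yes, KKT holds.

yes


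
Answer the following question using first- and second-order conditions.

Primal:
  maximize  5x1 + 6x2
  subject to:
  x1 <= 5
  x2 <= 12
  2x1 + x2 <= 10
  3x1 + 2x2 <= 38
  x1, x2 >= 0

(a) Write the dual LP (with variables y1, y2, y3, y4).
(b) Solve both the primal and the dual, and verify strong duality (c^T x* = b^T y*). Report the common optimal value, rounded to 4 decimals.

The standard primal-dual pair for 'max c^T x s.t. A x <= b, x >= 0' is:
  Dual:  min b^T y  s.t.  A^T y >= c,  y >= 0.

So the dual LP is:
  minimize  5y1 + 12y2 + 10y3 + 38y4
  subject to:
    y1 + 2y3 + 3y4 >= 5
    y2 + y3 + 2y4 >= 6
    y1, y2, y3, y4 >= 0

Solving the primal: x* = (0, 10).
  primal value c^T x* = 60.
Solving the dual: y* = (0, 0, 6, 0).
  dual value b^T y* = 60.
Strong duality: c^T x* = b^T y*. Confirmed.

60


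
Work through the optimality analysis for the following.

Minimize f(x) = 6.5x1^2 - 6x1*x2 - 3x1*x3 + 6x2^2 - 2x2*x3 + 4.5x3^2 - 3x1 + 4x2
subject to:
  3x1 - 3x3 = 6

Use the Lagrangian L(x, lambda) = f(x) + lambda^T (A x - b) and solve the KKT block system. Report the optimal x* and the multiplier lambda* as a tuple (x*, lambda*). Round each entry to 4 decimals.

Form the Lagrangian:
  L(x, lambda) = (1/2) x^T Q x + c^T x + lambda^T (A x - b)
Stationarity (grad_x L = 0): Q x + c + A^T lambda = 0.
Primal feasibility: A x = b.

This gives the KKT block system:
  [ Q   A^T ] [ x     ]   [-c ]
  [ A    0  ] [ lambda ] = [ b ]

Solving the linear system:
  x*      = (0.9062, -0.0625, -1.0937)
  lambda* = (-4.1458)
  f(x*)   = 10.9531

x* = (0.9062, -0.0625, -1.0937), lambda* = (-4.1458)


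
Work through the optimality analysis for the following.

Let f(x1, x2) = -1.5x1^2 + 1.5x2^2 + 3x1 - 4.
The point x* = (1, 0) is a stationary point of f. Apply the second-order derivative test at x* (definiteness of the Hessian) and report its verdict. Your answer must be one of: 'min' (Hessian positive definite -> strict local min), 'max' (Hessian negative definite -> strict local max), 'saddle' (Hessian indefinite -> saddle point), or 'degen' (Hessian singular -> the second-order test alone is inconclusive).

Compute the Hessian H = grad^2 f:
  H = [[-3, 0], [0, 3]]
Verify stationarity: grad f(x*) = H x* + g = (0, 0).
Eigenvalues of H: -3, 3.
Eigenvalues have mixed signs, so H is indefinite -> x* is a saddle point.

saddle


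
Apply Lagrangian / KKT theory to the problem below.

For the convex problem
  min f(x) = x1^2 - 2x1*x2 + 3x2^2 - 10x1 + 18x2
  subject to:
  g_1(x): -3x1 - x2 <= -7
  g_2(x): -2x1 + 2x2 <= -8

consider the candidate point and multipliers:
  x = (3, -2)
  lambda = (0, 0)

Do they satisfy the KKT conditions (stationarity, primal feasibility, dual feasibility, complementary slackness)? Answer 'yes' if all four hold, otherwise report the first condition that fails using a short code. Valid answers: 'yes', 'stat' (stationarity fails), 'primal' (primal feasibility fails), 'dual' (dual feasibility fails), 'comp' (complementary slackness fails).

Gradient of f: grad f(x) = Q x + c = (0, 0)
Constraint values g_i(x) = a_i^T x - b_i:
  g_1((3, -2)) = 0
  g_2((3, -2)) = -2
Stationarity residual: grad f(x) + sum_i lambda_i a_i = (0, 0)
  -> stationarity OK
Primal feasibility (all g_i <= 0): OK
Dual feasibility (all lambda_i >= 0): OK
Complementary slackness (lambda_i * g_i(x) = 0 for all i): OK

Verdict: yes, KKT holds.

yes


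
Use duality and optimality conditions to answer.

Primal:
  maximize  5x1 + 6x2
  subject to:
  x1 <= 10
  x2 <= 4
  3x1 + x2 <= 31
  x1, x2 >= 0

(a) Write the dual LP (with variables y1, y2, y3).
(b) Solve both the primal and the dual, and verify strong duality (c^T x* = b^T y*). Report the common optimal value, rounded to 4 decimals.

The standard primal-dual pair for 'max c^T x s.t. A x <= b, x >= 0' is:
  Dual:  min b^T y  s.t.  A^T y >= c,  y >= 0.

So the dual LP is:
  minimize  10y1 + 4y2 + 31y3
  subject to:
    y1 + 3y3 >= 5
    y2 + y3 >= 6
    y1, y2, y3 >= 0

Solving the primal: x* = (9, 4).
  primal value c^T x* = 69.
Solving the dual: y* = (0, 4.3333, 1.6667).
  dual value b^T y* = 69.
Strong duality: c^T x* = b^T y*. Confirmed.

69


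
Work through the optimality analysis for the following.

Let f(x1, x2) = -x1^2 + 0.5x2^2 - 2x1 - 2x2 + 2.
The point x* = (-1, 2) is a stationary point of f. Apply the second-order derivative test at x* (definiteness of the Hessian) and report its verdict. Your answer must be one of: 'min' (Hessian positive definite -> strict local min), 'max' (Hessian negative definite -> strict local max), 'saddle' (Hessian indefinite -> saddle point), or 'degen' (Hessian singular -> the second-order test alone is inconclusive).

Compute the Hessian H = grad^2 f:
  H = [[-2, 0], [0, 1]]
Verify stationarity: grad f(x*) = H x* + g = (0, 0).
Eigenvalues of H: -2, 1.
Eigenvalues have mixed signs, so H is indefinite -> x* is a saddle point.

saddle


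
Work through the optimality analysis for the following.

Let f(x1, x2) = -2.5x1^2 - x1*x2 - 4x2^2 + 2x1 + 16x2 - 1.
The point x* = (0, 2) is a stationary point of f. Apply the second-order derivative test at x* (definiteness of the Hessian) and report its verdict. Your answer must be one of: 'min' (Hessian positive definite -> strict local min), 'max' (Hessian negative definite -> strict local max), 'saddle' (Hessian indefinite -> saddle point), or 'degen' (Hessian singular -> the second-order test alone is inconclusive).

Compute the Hessian H = grad^2 f:
  H = [[-5, -1], [-1, -8]]
Verify stationarity: grad f(x*) = H x* + g = (0, 0).
Eigenvalues of H: -8.3028, -4.6972.
Both eigenvalues < 0, so H is negative definite -> x* is a strict local max.

max


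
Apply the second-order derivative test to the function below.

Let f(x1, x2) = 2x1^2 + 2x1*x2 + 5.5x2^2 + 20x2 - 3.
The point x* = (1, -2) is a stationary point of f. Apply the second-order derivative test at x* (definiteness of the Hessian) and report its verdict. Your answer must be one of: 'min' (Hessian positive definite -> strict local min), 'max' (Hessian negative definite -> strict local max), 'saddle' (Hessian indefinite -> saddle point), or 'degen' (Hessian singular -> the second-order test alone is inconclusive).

Compute the Hessian H = grad^2 f:
  H = [[4, 2], [2, 11]]
Verify stationarity: grad f(x*) = H x* + g = (0, 0).
Eigenvalues of H: 3.4689, 11.5311.
Both eigenvalues > 0, so H is positive definite -> x* is a strict local min.

min


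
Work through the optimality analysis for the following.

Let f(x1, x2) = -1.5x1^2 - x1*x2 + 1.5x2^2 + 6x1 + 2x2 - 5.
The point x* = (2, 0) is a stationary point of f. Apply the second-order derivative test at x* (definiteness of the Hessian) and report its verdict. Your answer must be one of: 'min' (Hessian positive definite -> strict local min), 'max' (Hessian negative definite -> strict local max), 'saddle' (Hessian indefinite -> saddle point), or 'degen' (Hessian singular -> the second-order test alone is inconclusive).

Compute the Hessian H = grad^2 f:
  H = [[-3, -1], [-1, 3]]
Verify stationarity: grad f(x*) = H x* + g = (0, 0).
Eigenvalues of H: -3.1623, 3.1623.
Eigenvalues have mixed signs, so H is indefinite -> x* is a saddle point.

saddle


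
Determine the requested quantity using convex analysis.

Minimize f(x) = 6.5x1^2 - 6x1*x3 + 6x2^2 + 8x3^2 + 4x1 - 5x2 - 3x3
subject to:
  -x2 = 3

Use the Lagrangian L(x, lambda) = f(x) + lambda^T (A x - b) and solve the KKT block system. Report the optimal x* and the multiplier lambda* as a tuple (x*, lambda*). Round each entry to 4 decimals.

Form the Lagrangian:
  L(x, lambda) = (1/2) x^T Q x + c^T x + lambda^T (A x - b)
Stationarity (grad_x L = 0): Q x + c + A^T lambda = 0.
Primal feasibility: A x = b.

This gives the KKT block system:
  [ Q   A^T ] [ x     ]   [-c ]
  [ A    0  ] [ lambda ] = [ b ]

Solving the linear system:
  x*      = (-0.2674, -3, 0.0872)
  lambda* = (-41)
  f(x*)   = 68.3343

x* = (-0.2674, -3, 0.0872), lambda* = (-41)


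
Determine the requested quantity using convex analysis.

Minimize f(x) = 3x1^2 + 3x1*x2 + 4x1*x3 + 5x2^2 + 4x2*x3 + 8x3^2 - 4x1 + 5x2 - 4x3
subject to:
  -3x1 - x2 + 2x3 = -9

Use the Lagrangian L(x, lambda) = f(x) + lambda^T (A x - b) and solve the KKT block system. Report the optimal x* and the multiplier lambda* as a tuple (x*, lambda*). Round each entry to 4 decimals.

Form the Lagrangian:
  L(x, lambda) = (1/2) x^T Q x + c^T x + lambda^T (A x - b)
Stationarity (grad_x L = 0): Q x + c + A^T lambda = 0.
Primal feasibility: A x = b.

This gives the KKT block system:
  [ Q   A^T ] [ x     ]   [-c ]
  [ A    0  ] [ lambda ] = [ b ]

Solving the linear system:
  x*      = (2.8781, -0.8442, -0.605)
  lambda* = (2.772)
  f(x*)   = 5.8172

x* = (2.8781, -0.8442, -0.605), lambda* = (2.772)


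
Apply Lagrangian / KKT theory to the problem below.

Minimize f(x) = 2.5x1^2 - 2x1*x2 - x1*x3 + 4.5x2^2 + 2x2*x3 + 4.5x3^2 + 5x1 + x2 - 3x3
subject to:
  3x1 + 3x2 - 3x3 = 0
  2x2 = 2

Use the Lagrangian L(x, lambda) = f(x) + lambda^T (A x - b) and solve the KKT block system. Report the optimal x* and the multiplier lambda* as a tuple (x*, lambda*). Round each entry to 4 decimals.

Form the Lagrangian:
  L(x, lambda) = (1/2) x^T Q x + c^T x + lambda^T (A x - b)
Stationarity (grad_x L = 0): Q x + c + A^T lambda = 0.
Primal feasibility: A x = b.

This gives the KKT block system:
  [ Q   A^T ] [ x     ]   [-c ]
  [ A    0  ] [ lambda ] = [ b ]

Solving the linear system:
  x*      = (-0.8333, 1, 0.1667)
  lambda* = (0.4444, -6.6667)
  f(x*)   = 4.8333

x* = (-0.8333, 1, 0.1667), lambda* = (0.4444, -6.6667)


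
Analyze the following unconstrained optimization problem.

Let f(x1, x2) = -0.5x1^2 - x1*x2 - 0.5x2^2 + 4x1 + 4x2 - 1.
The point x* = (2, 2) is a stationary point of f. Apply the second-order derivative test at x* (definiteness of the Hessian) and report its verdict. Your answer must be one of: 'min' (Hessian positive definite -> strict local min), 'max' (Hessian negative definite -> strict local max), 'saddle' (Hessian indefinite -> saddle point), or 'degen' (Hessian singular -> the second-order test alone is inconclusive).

Compute the Hessian H = grad^2 f:
  H = [[-1, -1], [-1, -1]]
Verify stationarity: grad f(x*) = H x* + g = (0, 0).
Eigenvalues of H: -2, 0.
H has a zero eigenvalue (singular; negative semidefinite but not definite), so H is neither positive definite, negative definite, nor indefinite. The second-order test alone is inconclusive -> degen.
(Indeed, f is constant along the null direction of H through x*, so x* is not a strict local extremum.)

degen


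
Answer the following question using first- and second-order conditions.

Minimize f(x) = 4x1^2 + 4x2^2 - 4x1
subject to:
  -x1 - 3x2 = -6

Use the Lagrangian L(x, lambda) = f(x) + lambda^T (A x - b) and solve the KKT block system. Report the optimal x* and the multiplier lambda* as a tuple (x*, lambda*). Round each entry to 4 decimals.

Form the Lagrangian:
  L(x, lambda) = (1/2) x^T Q x + c^T x + lambda^T (A x - b)
Stationarity (grad_x L = 0): Q x + c + A^T lambda = 0.
Primal feasibility: A x = b.

This gives the KKT block system:
  [ Q   A^T ] [ x     ]   [-c ]
  [ A    0  ] [ lambda ] = [ b ]

Solving the linear system:
  x*      = (1.05, 1.65)
  lambda* = (4.4)
  f(x*)   = 11.1

x* = (1.05, 1.65), lambda* = (4.4)


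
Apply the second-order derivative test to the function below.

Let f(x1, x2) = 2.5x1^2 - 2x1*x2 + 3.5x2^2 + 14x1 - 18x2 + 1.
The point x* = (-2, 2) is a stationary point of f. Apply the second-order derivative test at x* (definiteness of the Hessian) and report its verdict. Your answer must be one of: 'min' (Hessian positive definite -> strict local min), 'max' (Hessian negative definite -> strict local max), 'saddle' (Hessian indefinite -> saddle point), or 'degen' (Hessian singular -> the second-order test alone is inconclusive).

Compute the Hessian H = grad^2 f:
  H = [[5, -2], [-2, 7]]
Verify stationarity: grad f(x*) = H x* + g = (0, 0).
Eigenvalues of H: 3.7639, 8.2361.
Both eigenvalues > 0, so H is positive definite -> x* is a strict local min.

min


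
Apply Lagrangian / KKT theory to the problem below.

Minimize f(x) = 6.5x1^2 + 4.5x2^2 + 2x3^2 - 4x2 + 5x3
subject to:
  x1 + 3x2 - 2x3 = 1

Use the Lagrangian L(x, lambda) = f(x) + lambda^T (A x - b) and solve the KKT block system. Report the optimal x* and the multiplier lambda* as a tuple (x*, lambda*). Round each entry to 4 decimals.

Form the Lagrangian:
  L(x, lambda) = (1/2) x^T Q x + c^T x + lambda^T (A x - b)
Stationarity (grad_x L = 0): Q x + c + A^T lambda = 0.
Primal feasibility: A x = b.

This gives the KKT block system:
  [ Q   A^T ] [ x     ]   [-c ]
  [ A    0  ] [ lambda ] = [ b ]

Solving the linear system:
  x*      = (-0.1049, -0.0103, -0.5679)
  lambda* = (1.3642)
  f(x*)   = -2.0813

x* = (-0.1049, -0.0103, -0.5679), lambda* = (1.3642)


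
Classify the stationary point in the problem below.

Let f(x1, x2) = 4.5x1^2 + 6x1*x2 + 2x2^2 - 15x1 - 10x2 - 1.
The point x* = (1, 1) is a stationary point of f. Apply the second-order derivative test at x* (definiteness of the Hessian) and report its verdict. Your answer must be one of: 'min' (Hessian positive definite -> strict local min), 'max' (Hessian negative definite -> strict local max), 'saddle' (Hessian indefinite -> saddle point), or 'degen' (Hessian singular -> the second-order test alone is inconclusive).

Compute the Hessian H = grad^2 f:
  H = [[9, 6], [6, 4]]
Verify stationarity: grad f(x*) = H x* + g = (0, 0).
Eigenvalues of H: 0, 13.
H has a zero eigenvalue (singular; positive semidefinite but not definite), so H is neither positive definite, negative definite, nor indefinite. The second-order test alone is inconclusive -> degen.
(Indeed, f is constant along the null direction of H through x*, so x* is not a strict local extremum.)

degen


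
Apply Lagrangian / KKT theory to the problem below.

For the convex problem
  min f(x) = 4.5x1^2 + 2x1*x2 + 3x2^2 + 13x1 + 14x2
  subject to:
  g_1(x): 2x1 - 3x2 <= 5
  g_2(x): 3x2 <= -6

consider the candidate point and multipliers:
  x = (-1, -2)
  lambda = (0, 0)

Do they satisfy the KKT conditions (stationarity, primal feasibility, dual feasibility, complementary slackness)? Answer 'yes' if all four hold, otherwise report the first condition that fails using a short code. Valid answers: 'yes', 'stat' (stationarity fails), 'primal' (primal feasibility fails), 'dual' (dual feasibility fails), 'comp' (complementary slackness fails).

Gradient of f: grad f(x) = Q x + c = (0, 0)
Constraint values g_i(x) = a_i^T x - b_i:
  g_1((-1, -2)) = -1
  g_2((-1, -2)) = 0
Stationarity residual: grad f(x) + sum_i lambda_i a_i = (0, 0)
  -> stationarity OK
Primal feasibility (all g_i <= 0): OK
Dual feasibility (all lambda_i >= 0): OK
Complementary slackness (lambda_i * g_i(x) = 0 for all i): OK

Verdict: yes, KKT holds.

yes


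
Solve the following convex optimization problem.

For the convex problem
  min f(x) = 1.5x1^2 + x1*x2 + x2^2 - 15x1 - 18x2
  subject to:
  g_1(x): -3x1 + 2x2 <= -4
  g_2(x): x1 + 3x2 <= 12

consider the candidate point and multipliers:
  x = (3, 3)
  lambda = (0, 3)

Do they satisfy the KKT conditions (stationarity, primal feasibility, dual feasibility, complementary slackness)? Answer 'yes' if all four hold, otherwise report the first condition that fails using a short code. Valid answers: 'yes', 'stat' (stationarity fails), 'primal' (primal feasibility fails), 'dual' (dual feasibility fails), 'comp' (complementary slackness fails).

Gradient of f: grad f(x) = Q x + c = (-3, -9)
Constraint values g_i(x) = a_i^T x - b_i:
  g_1((3, 3)) = 1
  g_2((3, 3)) = 0
Stationarity residual: grad f(x) + sum_i lambda_i a_i = (0, 0)
  -> stationarity OK
Primal feasibility (all g_i <= 0): FAILS
Dual feasibility (all lambda_i >= 0): OK
Complementary slackness (lambda_i * g_i(x) = 0 for all i): OK

Verdict: the first failing condition is primal_feasibility -> primal.

primal


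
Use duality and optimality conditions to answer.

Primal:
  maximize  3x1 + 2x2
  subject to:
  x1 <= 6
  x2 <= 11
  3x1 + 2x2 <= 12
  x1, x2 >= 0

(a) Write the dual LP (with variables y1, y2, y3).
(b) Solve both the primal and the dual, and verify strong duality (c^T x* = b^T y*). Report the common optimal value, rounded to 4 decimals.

The standard primal-dual pair for 'max c^T x s.t. A x <= b, x >= 0' is:
  Dual:  min b^T y  s.t.  A^T y >= c,  y >= 0.

So the dual LP is:
  minimize  6y1 + 11y2 + 12y3
  subject to:
    y1 + 3y3 >= 3
    y2 + 2y3 >= 2
    y1, y2, y3 >= 0

Solving the primal: x* = (4, 0).
  primal value c^T x* = 12.
Solving the dual: y* = (0, 0, 1).
  dual value b^T y* = 12.
Strong duality: c^T x* = b^T y*. Confirmed.

12


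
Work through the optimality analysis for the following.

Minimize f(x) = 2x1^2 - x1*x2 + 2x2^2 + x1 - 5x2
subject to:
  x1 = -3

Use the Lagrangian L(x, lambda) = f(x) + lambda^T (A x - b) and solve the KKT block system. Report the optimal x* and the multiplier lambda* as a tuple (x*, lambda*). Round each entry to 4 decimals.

Form the Lagrangian:
  L(x, lambda) = (1/2) x^T Q x + c^T x + lambda^T (A x - b)
Stationarity (grad_x L = 0): Q x + c + A^T lambda = 0.
Primal feasibility: A x = b.

This gives the KKT block system:
  [ Q   A^T ] [ x     ]   [-c ]
  [ A    0  ] [ lambda ] = [ b ]

Solving the linear system:
  x*      = (-3, 0.5)
  lambda* = (11.5)
  f(x*)   = 14.5

x* = (-3, 0.5), lambda* = (11.5)


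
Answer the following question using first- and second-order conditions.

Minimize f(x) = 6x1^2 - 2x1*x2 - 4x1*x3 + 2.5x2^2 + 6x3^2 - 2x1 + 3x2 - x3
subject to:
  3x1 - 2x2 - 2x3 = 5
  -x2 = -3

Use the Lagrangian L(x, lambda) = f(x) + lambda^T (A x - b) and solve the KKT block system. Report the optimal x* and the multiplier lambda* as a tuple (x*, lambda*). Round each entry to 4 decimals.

Form the Lagrangian:
  L(x, lambda) = (1/2) x^T Q x + c^T x + lambda^T (A x - b)
Stationarity (grad_x L = 0): Q x + c + A^T lambda = 0.
Primal feasibility: A x = b.

This gives the KKT block system:
  [ Q   A^T ] [ x     ]   [-c ]
  [ A    0  ] [ lambda ] = [ b ]

Solving the linear system:
  x*      = (3.2037, 3, -0.6944)
  lambda* = (-11.0741, 33.7407)
  f(x*)   = 79.9398

x* = (3.2037, 3, -0.6944), lambda* = (-11.0741, 33.7407)


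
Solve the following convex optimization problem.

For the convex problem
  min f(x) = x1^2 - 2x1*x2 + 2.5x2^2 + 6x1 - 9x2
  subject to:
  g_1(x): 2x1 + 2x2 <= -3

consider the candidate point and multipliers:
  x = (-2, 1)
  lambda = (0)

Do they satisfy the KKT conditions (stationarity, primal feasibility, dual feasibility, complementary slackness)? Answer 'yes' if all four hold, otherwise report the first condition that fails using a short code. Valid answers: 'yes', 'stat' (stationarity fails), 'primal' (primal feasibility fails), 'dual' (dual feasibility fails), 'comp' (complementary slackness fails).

Gradient of f: grad f(x) = Q x + c = (0, 0)
Constraint values g_i(x) = a_i^T x - b_i:
  g_1((-2, 1)) = 1
Stationarity residual: grad f(x) + sum_i lambda_i a_i = (0, 0)
  -> stationarity OK
Primal feasibility (all g_i <= 0): FAILS
Dual feasibility (all lambda_i >= 0): OK
Complementary slackness (lambda_i * g_i(x) = 0 for all i): OK

Verdict: the first failing condition is primal_feasibility -> primal.

primal


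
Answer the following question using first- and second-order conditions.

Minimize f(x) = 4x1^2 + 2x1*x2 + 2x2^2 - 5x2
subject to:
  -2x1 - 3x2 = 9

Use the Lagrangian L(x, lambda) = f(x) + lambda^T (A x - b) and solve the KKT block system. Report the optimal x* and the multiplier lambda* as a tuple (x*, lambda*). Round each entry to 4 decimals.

Form the Lagrangian:
  L(x, lambda) = (1/2) x^T Q x + c^T x + lambda^T (A x - b)
Stationarity (grad_x L = 0): Q x + c + A^T lambda = 0.
Primal feasibility: A x = b.

This gives the KKT block system:
  [ Q   A^T ] [ x     ]   [-c ]
  [ A    0  ] [ lambda ] = [ b ]

Solving the linear system:
  x*      = (-0.75, -2.5)
  lambda* = (-5.5)
  f(x*)   = 31

x* = (-0.75, -2.5), lambda* = (-5.5)


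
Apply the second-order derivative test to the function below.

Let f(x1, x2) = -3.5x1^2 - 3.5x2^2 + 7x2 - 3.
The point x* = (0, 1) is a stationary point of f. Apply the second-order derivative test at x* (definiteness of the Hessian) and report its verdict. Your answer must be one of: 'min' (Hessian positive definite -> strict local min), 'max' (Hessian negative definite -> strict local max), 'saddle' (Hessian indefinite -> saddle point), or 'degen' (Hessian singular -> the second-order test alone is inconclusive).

Compute the Hessian H = grad^2 f:
  H = [[-7, 0], [0, -7]]
Verify stationarity: grad f(x*) = H x* + g = (0, 0).
Eigenvalues of H: -7, -7.
Both eigenvalues < 0, so H is negative definite -> x* is a strict local max.

max


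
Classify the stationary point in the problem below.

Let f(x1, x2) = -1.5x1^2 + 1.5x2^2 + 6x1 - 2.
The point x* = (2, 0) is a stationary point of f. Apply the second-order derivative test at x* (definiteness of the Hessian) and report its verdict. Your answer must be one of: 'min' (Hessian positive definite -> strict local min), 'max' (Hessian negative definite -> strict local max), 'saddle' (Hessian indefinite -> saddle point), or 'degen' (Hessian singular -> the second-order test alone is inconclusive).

Compute the Hessian H = grad^2 f:
  H = [[-3, 0], [0, 3]]
Verify stationarity: grad f(x*) = H x* + g = (0, 0).
Eigenvalues of H: -3, 3.
Eigenvalues have mixed signs, so H is indefinite -> x* is a saddle point.

saddle


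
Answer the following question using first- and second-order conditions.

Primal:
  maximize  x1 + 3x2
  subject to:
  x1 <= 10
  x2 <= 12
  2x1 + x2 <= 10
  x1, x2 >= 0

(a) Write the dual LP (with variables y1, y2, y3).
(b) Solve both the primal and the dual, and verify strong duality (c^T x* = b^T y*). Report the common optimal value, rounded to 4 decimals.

The standard primal-dual pair for 'max c^T x s.t. A x <= b, x >= 0' is:
  Dual:  min b^T y  s.t.  A^T y >= c,  y >= 0.

So the dual LP is:
  minimize  10y1 + 12y2 + 10y3
  subject to:
    y1 + 2y3 >= 1
    y2 + y3 >= 3
    y1, y2, y3 >= 0

Solving the primal: x* = (0, 10).
  primal value c^T x* = 30.
Solving the dual: y* = (0, 0, 3).
  dual value b^T y* = 30.
Strong duality: c^T x* = b^T y*. Confirmed.

30


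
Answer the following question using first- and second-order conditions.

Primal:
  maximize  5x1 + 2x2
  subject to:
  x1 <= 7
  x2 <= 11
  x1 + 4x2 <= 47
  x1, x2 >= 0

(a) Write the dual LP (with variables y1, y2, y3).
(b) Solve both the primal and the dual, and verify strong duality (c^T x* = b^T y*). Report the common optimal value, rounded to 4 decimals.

The standard primal-dual pair for 'max c^T x s.t. A x <= b, x >= 0' is:
  Dual:  min b^T y  s.t.  A^T y >= c,  y >= 0.

So the dual LP is:
  minimize  7y1 + 11y2 + 47y3
  subject to:
    y1 + y3 >= 5
    y2 + 4y3 >= 2
    y1, y2, y3 >= 0

Solving the primal: x* = (7, 10).
  primal value c^T x* = 55.
Solving the dual: y* = (4.5, 0, 0.5).
  dual value b^T y* = 55.
Strong duality: c^T x* = b^T y*. Confirmed.

55


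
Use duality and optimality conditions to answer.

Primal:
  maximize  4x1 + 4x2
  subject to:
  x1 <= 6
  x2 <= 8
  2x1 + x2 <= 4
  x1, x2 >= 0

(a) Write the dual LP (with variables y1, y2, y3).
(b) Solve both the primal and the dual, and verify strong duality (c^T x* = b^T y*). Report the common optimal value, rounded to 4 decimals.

The standard primal-dual pair for 'max c^T x s.t. A x <= b, x >= 0' is:
  Dual:  min b^T y  s.t.  A^T y >= c,  y >= 0.

So the dual LP is:
  minimize  6y1 + 8y2 + 4y3
  subject to:
    y1 + 2y3 >= 4
    y2 + y3 >= 4
    y1, y2, y3 >= 0

Solving the primal: x* = (0, 4).
  primal value c^T x* = 16.
Solving the dual: y* = (0, 0, 4).
  dual value b^T y* = 16.
Strong duality: c^T x* = b^T y*. Confirmed.

16


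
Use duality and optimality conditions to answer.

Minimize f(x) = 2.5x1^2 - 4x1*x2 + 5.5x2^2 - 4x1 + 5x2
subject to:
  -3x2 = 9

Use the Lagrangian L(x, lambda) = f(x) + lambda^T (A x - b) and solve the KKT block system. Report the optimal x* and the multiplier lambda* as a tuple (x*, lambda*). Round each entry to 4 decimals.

Form the Lagrangian:
  L(x, lambda) = (1/2) x^T Q x + c^T x + lambda^T (A x - b)
Stationarity (grad_x L = 0): Q x + c + A^T lambda = 0.
Primal feasibility: A x = b.

This gives the KKT block system:
  [ Q   A^T ] [ x     ]   [-c ]
  [ A    0  ] [ lambda ] = [ b ]

Solving the linear system:
  x*      = (-1.6, -3)
  lambda* = (-7.2)
  f(x*)   = 28.1

x* = (-1.6, -3), lambda* = (-7.2)


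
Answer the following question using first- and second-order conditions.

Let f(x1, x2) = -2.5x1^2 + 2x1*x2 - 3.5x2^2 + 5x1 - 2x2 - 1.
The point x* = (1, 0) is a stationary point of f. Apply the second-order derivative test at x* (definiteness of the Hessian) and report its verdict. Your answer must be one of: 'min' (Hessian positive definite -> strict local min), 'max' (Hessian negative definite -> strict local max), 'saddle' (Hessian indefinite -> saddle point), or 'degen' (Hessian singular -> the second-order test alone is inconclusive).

Compute the Hessian H = grad^2 f:
  H = [[-5, 2], [2, -7]]
Verify stationarity: grad f(x*) = H x* + g = (0, 0).
Eigenvalues of H: -8.2361, -3.7639.
Both eigenvalues < 0, so H is negative definite -> x* is a strict local max.

max


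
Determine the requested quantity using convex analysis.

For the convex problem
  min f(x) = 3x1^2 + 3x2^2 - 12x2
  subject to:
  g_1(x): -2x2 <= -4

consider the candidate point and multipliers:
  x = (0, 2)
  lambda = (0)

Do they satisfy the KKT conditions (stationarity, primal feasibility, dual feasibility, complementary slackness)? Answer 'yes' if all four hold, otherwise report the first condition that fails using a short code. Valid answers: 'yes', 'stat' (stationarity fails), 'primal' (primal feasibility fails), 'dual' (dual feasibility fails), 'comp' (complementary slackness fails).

Gradient of f: grad f(x) = Q x + c = (0, 0)
Constraint values g_i(x) = a_i^T x - b_i:
  g_1((0, 2)) = 0
Stationarity residual: grad f(x) + sum_i lambda_i a_i = (0, 0)
  -> stationarity OK
Primal feasibility (all g_i <= 0): OK
Dual feasibility (all lambda_i >= 0): OK
Complementary slackness (lambda_i * g_i(x) = 0 for all i): OK

Verdict: yes, KKT holds.

yes


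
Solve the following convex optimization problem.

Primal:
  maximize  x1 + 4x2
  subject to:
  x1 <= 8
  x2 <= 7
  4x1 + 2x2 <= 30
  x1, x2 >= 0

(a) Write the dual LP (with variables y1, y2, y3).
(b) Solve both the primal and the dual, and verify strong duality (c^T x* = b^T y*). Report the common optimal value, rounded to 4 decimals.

The standard primal-dual pair for 'max c^T x s.t. A x <= b, x >= 0' is:
  Dual:  min b^T y  s.t.  A^T y >= c,  y >= 0.

So the dual LP is:
  minimize  8y1 + 7y2 + 30y3
  subject to:
    y1 + 4y3 >= 1
    y2 + 2y3 >= 4
    y1, y2, y3 >= 0

Solving the primal: x* = (4, 7).
  primal value c^T x* = 32.
Solving the dual: y* = (0, 3.5, 0.25).
  dual value b^T y* = 32.
Strong duality: c^T x* = b^T y*. Confirmed.

32


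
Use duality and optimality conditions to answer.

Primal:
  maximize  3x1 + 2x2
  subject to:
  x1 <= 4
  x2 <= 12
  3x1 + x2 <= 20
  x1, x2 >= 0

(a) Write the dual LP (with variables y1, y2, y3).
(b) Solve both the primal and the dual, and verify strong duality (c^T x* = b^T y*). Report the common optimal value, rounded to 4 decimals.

The standard primal-dual pair for 'max c^T x s.t. A x <= b, x >= 0' is:
  Dual:  min b^T y  s.t.  A^T y >= c,  y >= 0.

So the dual LP is:
  minimize  4y1 + 12y2 + 20y3
  subject to:
    y1 + 3y3 >= 3
    y2 + y3 >= 2
    y1, y2, y3 >= 0

Solving the primal: x* = (2.6667, 12).
  primal value c^T x* = 32.
Solving the dual: y* = (0, 1, 1).
  dual value b^T y* = 32.
Strong duality: c^T x* = b^T y*. Confirmed.

32


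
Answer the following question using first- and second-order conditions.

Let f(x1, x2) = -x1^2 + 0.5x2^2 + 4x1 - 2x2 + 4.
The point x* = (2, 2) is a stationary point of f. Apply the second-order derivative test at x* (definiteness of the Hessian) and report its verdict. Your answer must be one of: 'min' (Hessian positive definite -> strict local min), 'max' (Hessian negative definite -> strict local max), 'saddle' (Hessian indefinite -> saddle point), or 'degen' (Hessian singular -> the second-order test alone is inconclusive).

Compute the Hessian H = grad^2 f:
  H = [[-2, 0], [0, 1]]
Verify stationarity: grad f(x*) = H x* + g = (0, 0).
Eigenvalues of H: -2, 1.
Eigenvalues have mixed signs, so H is indefinite -> x* is a saddle point.

saddle


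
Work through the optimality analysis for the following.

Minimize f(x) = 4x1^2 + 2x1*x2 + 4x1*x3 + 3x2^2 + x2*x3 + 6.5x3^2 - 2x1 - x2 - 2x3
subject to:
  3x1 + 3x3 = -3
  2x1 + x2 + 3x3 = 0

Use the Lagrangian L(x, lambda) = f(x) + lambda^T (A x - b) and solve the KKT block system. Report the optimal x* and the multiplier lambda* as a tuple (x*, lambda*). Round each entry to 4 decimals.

Form the Lagrangian:
  L(x, lambda) = (1/2) x^T Q x + c^T x + lambda^T (A x - b)
Stationarity (grad_x L = 0): Q x + c + A^T lambda = 0.
Primal feasibility: A x = b.

This gives the KKT block system:
  [ Q   A^T ] [ x     ]   [-c ]
  [ A    0  ] [ lambda ] = [ b ]

Solving the linear system:
  x*      = (-1.3333, 1.6667, 0.3333)
  lambda* = (7.1111, -6.6667)
  f(x*)   = 10.8333

x* = (-1.3333, 1.6667, 0.3333), lambda* = (7.1111, -6.6667)


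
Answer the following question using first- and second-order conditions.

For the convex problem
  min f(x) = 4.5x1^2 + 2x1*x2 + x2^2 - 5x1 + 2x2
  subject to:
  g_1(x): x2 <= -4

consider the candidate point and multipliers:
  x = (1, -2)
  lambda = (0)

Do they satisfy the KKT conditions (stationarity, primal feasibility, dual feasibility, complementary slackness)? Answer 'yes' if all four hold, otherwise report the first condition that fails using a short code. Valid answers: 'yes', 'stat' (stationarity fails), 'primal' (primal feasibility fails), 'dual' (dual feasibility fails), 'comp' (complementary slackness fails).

Gradient of f: grad f(x) = Q x + c = (0, 0)
Constraint values g_i(x) = a_i^T x - b_i:
  g_1((1, -2)) = 2
Stationarity residual: grad f(x) + sum_i lambda_i a_i = (0, 0)
  -> stationarity OK
Primal feasibility (all g_i <= 0): FAILS
Dual feasibility (all lambda_i >= 0): OK
Complementary slackness (lambda_i * g_i(x) = 0 for all i): OK

Verdict: the first failing condition is primal_feasibility -> primal.

primal


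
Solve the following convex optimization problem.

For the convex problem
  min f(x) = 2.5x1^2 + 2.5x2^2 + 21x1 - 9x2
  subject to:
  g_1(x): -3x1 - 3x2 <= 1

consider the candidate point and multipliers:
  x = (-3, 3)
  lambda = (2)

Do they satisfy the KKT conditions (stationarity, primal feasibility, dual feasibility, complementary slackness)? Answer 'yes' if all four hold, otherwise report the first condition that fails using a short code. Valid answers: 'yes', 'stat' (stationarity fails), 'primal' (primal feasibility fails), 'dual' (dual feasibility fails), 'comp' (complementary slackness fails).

Gradient of f: grad f(x) = Q x + c = (6, 6)
Constraint values g_i(x) = a_i^T x - b_i:
  g_1((-3, 3)) = -1
Stationarity residual: grad f(x) + sum_i lambda_i a_i = (0, 0)
  -> stationarity OK
Primal feasibility (all g_i <= 0): OK
Dual feasibility (all lambda_i >= 0): OK
Complementary slackness (lambda_i * g_i(x) = 0 for all i): FAILS

Verdict: the first failing condition is complementary_slackness -> comp.

comp
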